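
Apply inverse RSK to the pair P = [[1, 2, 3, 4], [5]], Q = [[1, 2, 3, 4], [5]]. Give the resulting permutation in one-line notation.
Reverse RSK: for i = n, n-1, ..., 1, locate i in Q, remove the corresponding corner cell from P, and reverse-bump its entry up through P; the value ejected from row 1 is w(i).

So w = 1 2 3 5 4.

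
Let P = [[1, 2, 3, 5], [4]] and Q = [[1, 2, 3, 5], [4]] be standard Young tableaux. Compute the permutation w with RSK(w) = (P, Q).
1 2 4 3 5

Reverse the RSK construction: for i from n down to 1, find the cell of Q containing i, remove the entry at that cell from P, and reverse-bump it up through P; the value ejected from row 1 is w(i).

Step i=5: Q has 5 at row 1, column 4; remove that cell from P, ejecting 5. So w(5) = 5. P is now [[1, 2, 3], [4]].
Step i=4: Q has 4 at row 2, column 1; remove 4 from row 2 of P and reverse-bump: 4 enters row 1 and ejects 3. So w(4) = 3. P is now [[1, 2, 4]].
Step i=3: Q has 3 at row 1, column 3; remove that cell from P, ejecting 4. So w(3) = 4. P is now [[1, 2]].
Step i=2: Q has 2 at row 1, column 2; remove that cell from P, ejecting 2. So w(2) = 2. P is now [[1]].
Step i=1: Q has 1 at row 1, column 1; remove that cell from P, ejecting 1. So w(1) = 1. P is now [].

So w = 1 2 4 3 5.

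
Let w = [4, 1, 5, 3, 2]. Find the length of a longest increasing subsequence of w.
2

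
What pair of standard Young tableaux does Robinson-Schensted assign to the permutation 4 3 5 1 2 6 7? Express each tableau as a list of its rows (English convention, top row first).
Insert each entry of the permutation into P by Schensted row insertion, recording in Q the position of each new cell.

After inserting 4: P = [[4]].
After inserting 3: P = [[3], [4]].
After inserting 5: P = [[3, 5], [4]].
After inserting 1: P = [[1, 5], [3], [4]].
After inserting 2: P = [[1, 2], [3, 5], [4]].
After inserting 6: P = [[1, 2, 6], [3, 5], [4]].
After inserting 7: P = [[1, 2, 6, 7], [3, 5], [4]].

So P = [[1, 2, 6, 7], [3, 5], [4]], Q = [[1, 3, 6, 7], [2, 5], [4]].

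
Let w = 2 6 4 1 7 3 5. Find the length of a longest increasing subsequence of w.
3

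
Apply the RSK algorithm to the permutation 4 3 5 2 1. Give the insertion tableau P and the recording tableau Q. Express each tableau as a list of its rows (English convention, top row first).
Insert each entry of the permutation into P by Schensted row insertion, recording in Q the position of each new cell.

After inserting 4: P = [[4]].
After inserting 3: P = [[3], [4]].
After inserting 5: P = [[3, 5], [4]].
After inserting 2: P = [[2, 5], [3], [4]].
After inserting 1: P = [[1, 5], [2], [3], [4]].

So P = [[1, 5], [2], [3], [4]], Q = [[1, 3], [2], [4], [5]].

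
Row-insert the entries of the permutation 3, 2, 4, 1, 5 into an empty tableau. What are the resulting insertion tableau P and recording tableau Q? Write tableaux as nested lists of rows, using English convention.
Insert each entry of the permutation into P by Schensted row insertion, recording in Q the position of each new cell.

Insert 3: appended to row 1. P = [[3]].
Insert 2: 2 bumps 3 from row 1; 3 starts row 2. P = [[2], [3]].
Insert 4: appended to row 1. P = [[2, 4], [3]].
Insert 1: 1 bumps 2 from row 1; 2 bumps 3 from row 2; 3 starts row 3. P = [[1, 4], [2], [3]].
Insert 5: appended to row 1. P = [[1, 4, 5], [2], [3]].

So P = [[1, 4, 5], [2], [3]], Q = [[1, 3, 5], [2], [4]].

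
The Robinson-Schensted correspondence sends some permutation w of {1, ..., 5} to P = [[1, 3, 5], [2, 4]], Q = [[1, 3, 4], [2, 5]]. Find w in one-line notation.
2 1 4 5 3

Reverse the RSK construction: for i from n down to 1, find the cell of Q containing i, remove the entry at that cell from P, and reverse-bump it up through P; the value ejected from row 1 is w(i).

Step i=5: Q has 5 at row 2, column 2; remove 4 from row 2 of P and reverse-bump: 4 enters row 1 and ejects 3. So w(5) = 3. P is now [[1, 4, 5], [2]].
Step i=4: Q has 4 at row 1, column 3; remove that cell from P, ejecting 5. So w(4) = 5. P is now [[1, 4], [2]].
Step i=3: Q has 3 at row 1, column 2; remove that cell from P, ejecting 4. So w(3) = 4. P is now [[1], [2]].
Step i=2: Q has 2 at row 2, column 1; remove 2 from row 2 of P and reverse-bump: 2 enters row 1 and ejects 1. So w(2) = 1. P is now [[2]].
Step i=1: Q has 1 at row 1, column 1; remove that cell from P, ejecting 2. So w(1) = 2. P is now [].

So w = 2 1 4 5 3.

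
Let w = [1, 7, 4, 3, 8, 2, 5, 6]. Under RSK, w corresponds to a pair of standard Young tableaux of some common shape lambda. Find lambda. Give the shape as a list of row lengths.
[4, 2, 1, 1]

Row-insert each entry into an empty tableau.

After inserting 1: P = [[1]].
After inserting 7: P = [[1, 7]].
After inserting 4: P = [[1, 4], [7]].
After inserting 3: P = [[1, 3], [4], [7]].
After inserting 8: P = [[1, 3, 8], [4], [7]].
After inserting 2: P = [[1, 2, 8], [3], [4], [7]].
After inserting 5: P = [[1, 2, 5], [3, 8], [4], [7]].
After inserting 6: P = [[1, 2, 5, 6], [3, 8], [4], [7]].

The final insertion tableau P = [[1, 2, 5, 6], [3, 8], [4], [7]] has shape [4, 2, 1, 1].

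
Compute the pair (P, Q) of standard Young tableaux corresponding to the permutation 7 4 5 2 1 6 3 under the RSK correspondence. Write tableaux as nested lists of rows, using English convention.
P = [[1, 3, 6], [2, 5], [4], [7]], Q = [[1, 3, 6], [2, 7], [4], [5]]

Insert each entry of the permutation into P by Schensted row insertion, recording in Q the position of each new cell.

Insert 7: appended to row 1. P = [[7]], Q = [[1]].
Insert 4: 4 bumps 7 from row 1; 7 starts row 2. P = [[4], [7]], Q = [[1], [2]].
Insert 5: appended to row 1. P = [[4, 5], [7]], Q = [[1, 3], [2]].
Insert 2: 2 bumps 4 from row 1; 4 bumps 7 from row 2; 7 starts row 3. P = [[2, 5], [4], [7]], Q = [[1, 3], [2], [4]].
Insert 1: 1 bumps 2 from row 1; 2 bumps 4 from row 2; 4 bumps 7 from row 3; 7 starts row 4. P = [[1, 5], [2], [4], [7]], Q = [[1, 3], [2], [4], [5]].
Insert 6: appended to row 1. P = [[1, 5, 6], [2], [4], [7]], Q = [[1, 3, 6], [2], [4], [5]].
Insert 3: 3 bumps 5 from row 1; 5 appends to row 2. P = [[1, 3, 6], [2, 5], [4], [7]], Q = [[1, 3, 6], [2, 7], [4], [5]].

So P = [[1, 3, 6], [2, 5], [4], [7]], Q = [[1, 3, 6], [2, 7], [4], [5]].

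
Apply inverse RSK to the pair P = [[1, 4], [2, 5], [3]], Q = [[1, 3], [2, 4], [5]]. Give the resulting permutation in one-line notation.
3 2 5 4 1

Reverse the RSK construction: for i from n down to 1, find the cell of Q containing i, remove the entry at that cell from P, and reverse-bump it up through P; the value ejected from row 1 is w(i).

Step i=5: Q has 5 at row 3, column 1; remove 3 from row 3 of P and reverse-bump: 3 enters row 2 and ejects 2; 2 enters row 1 and ejects 1. So w(5) = 1. P is now [[2, 4], [3, 5]].
Step i=4: Q has 4 at row 2, column 2; remove 5 from row 2 of P and reverse-bump: 5 enters row 1 and ejects 4. So w(4) = 4. P is now [[2, 5], [3]].
Step i=3: Q has 3 at row 1, column 2; remove that cell from P, ejecting 5. So w(3) = 5. P is now [[2], [3]].
Step i=2: Q has 2 at row 2, column 1; remove 3 from row 2 of P and reverse-bump: 3 enters row 1 and ejects 2. So w(2) = 2. P is now [[3]].
Step i=1: Q has 1 at row 1, column 1; remove that cell from P, ejecting 3. So w(1) = 3. P is now [].

So w = 3 2 5 4 1.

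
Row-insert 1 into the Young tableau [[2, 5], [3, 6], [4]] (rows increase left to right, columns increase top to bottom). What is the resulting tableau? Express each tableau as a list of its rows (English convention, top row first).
In row 1, 1 replaces 2 (the leftmost entry greater than 1); 2 is bumped to row 2. In row 2, 2 replaces 3 (the leftmost entry greater than 2); 3 is bumped to row 3. In row 3, 3 replaces 4 (the leftmost entry greater than 3); 4 is bumped to row 4. 4 starts a new row 4. The new tableau is [[1, 5], [2, 6], [3], [4]].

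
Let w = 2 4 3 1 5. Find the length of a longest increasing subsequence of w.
3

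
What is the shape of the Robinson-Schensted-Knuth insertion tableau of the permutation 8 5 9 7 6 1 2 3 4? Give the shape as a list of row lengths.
Row-insert each entry into an empty tableau.

After inserting 8: P = [[8]].
After inserting 5: P = [[5], [8]].
After inserting 9: P = [[5, 9], [8]].
After inserting 7: P = [[5, 7], [8, 9]].
After inserting 6: P = [[5, 6], [7, 9], [8]].
After inserting 1: P = [[1, 6], [5, 9], [7], [8]].
After inserting 2: P = [[1, 2], [5, 6], [7, 9], [8]].
After inserting 3: P = [[1, 2, 3], [5, 6], [7, 9], [8]].
After inserting 4: P = [[1, 2, 3, 4], [5, 6], [7, 9], [8]].

The final insertion tableau P = [[1, 2, 3, 4], [5, 6], [7, 9], [8]] has shape [4, 2, 2, 1].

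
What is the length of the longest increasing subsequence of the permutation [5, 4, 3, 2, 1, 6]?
2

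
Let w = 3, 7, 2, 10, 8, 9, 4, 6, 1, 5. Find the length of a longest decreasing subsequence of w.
4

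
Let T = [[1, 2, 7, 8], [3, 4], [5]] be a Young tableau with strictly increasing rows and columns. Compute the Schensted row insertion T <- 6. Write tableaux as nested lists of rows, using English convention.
[[1, 2, 6, 8], [3, 4, 7], [5]]

In row 1, 6 replaces 7 (the leftmost entry greater than 6); 7 is bumped to row 2. 7 is appended to row 2. The new tableau is [[1, 2, 6, 8], [3, 4, 7], [5]].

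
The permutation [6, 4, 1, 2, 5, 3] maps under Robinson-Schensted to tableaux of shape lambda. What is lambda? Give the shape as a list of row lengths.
Row-insert each entry into an empty tableau.

After inserting 6: P = [[6]].
After inserting 4: P = [[4], [6]].
After inserting 1: P = [[1], [4], [6]].
After inserting 2: P = [[1, 2], [4], [6]].
After inserting 5: P = [[1, 2, 5], [4], [6]].
After inserting 3: P = [[1, 2, 3], [4, 5], [6]].

The final insertion tableau P = [[1, 2, 3], [4, 5], [6]] has shape [3, 2, 1].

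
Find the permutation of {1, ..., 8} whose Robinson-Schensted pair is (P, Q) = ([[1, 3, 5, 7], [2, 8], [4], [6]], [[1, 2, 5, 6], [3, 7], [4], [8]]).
2 6 4 3 5 8 7 1

Reverse the RSK construction: for i from n down to 1, find the cell of Q containing i, remove the entry at that cell from P, and reverse-bump it up through P; the value ejected from row 1 is w(i).

Step i=8: Q has 8 at row 4, column 1; remove 6 from row 4 of P and reverse-bump: 6 enters row 3 and ejects 4; 4 enters row 2 and ejects 2; 2 enters row 1 and ejects 1. So w(8) = 1. P is now [[2, 3, 5, 7], [4, 8], [6]].
Step i=7: Q has 7 at row 2, column 2; remove 8 from row 2 of P and reverse-bump: 8 enters row 1 and ejects 7. So w(7) = 7. P is now [[2, 3, 5, 8], [4], [6]].
Step i=6: Q has 6 at row 1, column 4; remove that cell from P, ejecting 8. So w(6) = 8. P is now [[2, 3, 5], [4], [6]].
Step i=5: Q has 5 at row 1, column 3; remove that cell from P, ejecting 5. So w(5) = 5. P is now [[2, 3], [4], [6]].
Step i=4: Q has 4 at row 3, column 1; remove 6 from row 3 of P and reverse-bump: 6 enters row 2 and ejects 4; 4 enters row 1 and ejects 3. So w(4) = 3. P is now [[2, 4], [6]].
Step i=3: Q has 3 at row 2, column 1; remove 6 from row 2 of P and reverse-bump: 6 enters row 1 and ejects 4. So w(3) = 4. P is now [[2, 6]].
Step i=2: Q has 2 at row 1, column 2; remove that cell from P, ejecting 6. So w(2) = 6. P is now [[2]].
Step i=1: Q has 1 at row 1, column 1; remove that cell from P, ejecting 2. So w(1) = 2. P is now [].

So w = 2 6 4 3 5 8 7 1.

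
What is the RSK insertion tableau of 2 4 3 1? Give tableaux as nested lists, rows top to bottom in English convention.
Insert 2: appended to row 1. P = [[2]].
Insert 4: appended to row 1. P = [[2, 4]].
Insert 3: 3 bumps 4 from row 1; 4 starts row 2. P = [[2, 3], [4]].
Insert 1: 1 bumps 2 from row 1; 2 bumps 4 from row 2; 4 starts row 3. P = [[1, 3], [2], [4]].

So P = [[1, 3], [2], [4]].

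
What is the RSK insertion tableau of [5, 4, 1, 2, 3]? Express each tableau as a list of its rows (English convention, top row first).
P = [[1, 2, 3], [4], [5]]

Insert 5: appended to row 1. P = [[5]].
Insert 4: 4 bumps 5 from row 1; 5 starts row 2. P = [[4], [5]].
Insert 1: 1 bumps 4 from row 1; 4 bumps 5 from row 2; 5 starts row 3. P = [[1], [4], [5]].
Insert 2: appended to row 1. P = [[1, 2], [4], [5]].
Insert 3: appended to row 1. P = [[1, 2, 3], [4], [5]].

So P = [[1, 2, 3], [4], [5]].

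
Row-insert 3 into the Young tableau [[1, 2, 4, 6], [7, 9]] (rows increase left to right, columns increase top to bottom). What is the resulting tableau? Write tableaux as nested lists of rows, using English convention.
[[1, 2, 3, 6], [4, 9], [7]]

In row 1, 3 replaces 4 (the leftmost entry greater than 3); 4 is bumped to row 2. In row 2, 4 replaces 7 (the leftmost entry greater than 4); 7 is bumped to row 3. 7 starts a new row 3. The new tableau is [[1, 2, 3, 6], [4, 9], [7]].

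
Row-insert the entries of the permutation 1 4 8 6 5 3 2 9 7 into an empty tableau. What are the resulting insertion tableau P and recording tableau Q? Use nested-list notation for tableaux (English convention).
Insert each entry of the permutation into P by Schensted row insertion, recording in Q the position of each new cell.

Insert 1: appended to row 1. P = [[1]].
Insert 4: appended to row 1. P = [[1, 4]].
Insert 8: appended to row 1. P = [[1, 4, 8]].
Insert 6: 6 bumps 8 from row 1; 8 starts row 2. P = [[1, 4, 6], [8]].
Insert 5: 5 bumps 6 from row 1; 6 bumps 8 from row 2; 8 starts row 3. P = [[1, 4, 5], [6], [8]].
Insert 3: 3 bumps 4 from row 1; 4 bumps 6 from row 2; 6 bumps 8 from row 3; 8 starts row 4. P = [[1, 3, 5], [4], [6], [8]].
Insert 2: 2 bumps 3 from row 1; 3 bumps 4 from row 2; 4 bumps 6 from row 3; 6 bumps 8 from row 4; 8 starts row 5. P = [[1, 2, 5], [3], [4], [6], [8]].
Insert 9: appended to row 1. P = [[1, 2, 5, 9], [3], [4], [6], [8]].
Insert 7: 7 bumps 9 from row 1; 9 appends to row 2. P = [[1, 2, 5, 7], [3, 9], [4], [6], [8]].

So P = [[1, 2, 5, 7], [3, 9], [4], [6], [8]], Q = [[1, 2, 3, 8], [4, 9], [5], [6], [7]].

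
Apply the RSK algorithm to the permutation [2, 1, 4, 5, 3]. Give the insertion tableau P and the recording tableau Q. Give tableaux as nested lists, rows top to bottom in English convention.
P = [[1, 3, 5], [2, 4]], Q = [[1, 3, 4], [2, 5]]

Insert each entry of the permutation into P by Schensted row insertion, recording in Q the position of each new cell.

After inserting 2: P = [[2]].
After inserting 1: P = [[1], [2]].
After inserting 4: P = [[1, 4], [2]].
After inserting 5: P = [[1, 4, 5], [2]].
After inserting 3: P = [[1, 3, 5], [2, 4]].

So P = [[1, 3, 5], [2, 4]], Q = [[1, 3, 4], [2, 5]].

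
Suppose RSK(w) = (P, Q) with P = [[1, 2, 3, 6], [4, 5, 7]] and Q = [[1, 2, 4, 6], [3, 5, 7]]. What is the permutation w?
1 4 2 5 3 7 6

Reverse the RSK construction: for i from n down to 1, find the cell of Q containing i, remove the entry at that cell from P, and reverse-bump it up through P; the value ejected from row 1 is w(i).

Step i=7: Q has 7 at row 2, column 3; remove 7 from row 2 of P and reverse-bump: 7 enters row 1 and ejects 6. So w(7) = 6. P is now [[1, 2, 3, 7], [4, 5]].
Step i=6: Q has 6 at row 1, column 4; remove that cell from P, ejecting 7. So w(6) = 7. P is now [[1, 2, 3], [4, 5]].
Step i=5: Q has 5 at row 2, column 2; remove 5 from row 2 of P and reverse-bump: 5 enters row 1 and ejects 3. So w(5) = 3. P is now [[1, 2, 5], [4]].
Step i=4: Q has 4 at row 1, column 3; remove that cell from P, ejecting 5. So w(4) = 5. P is now [[1, 2], [4]].
Step i=3: Q has 3 at row 2, column 1; remove 4 from row 2 of P and reverse-bump: 4 enters row 1 and ejects 2. So w(3) = 2. P is now [[1, 4]].
Step i=2: Q has 2 at row 1, column 2; remove that cell from P, ejecting 4. So w(2) = 4. P is now [[1]].
Step i=1: Q has 1 at row 1, column 1; remove that cell from P, ejecting 1. So w(1) = 1. P is now [].

So w = 1 4 2 5 3 7 6.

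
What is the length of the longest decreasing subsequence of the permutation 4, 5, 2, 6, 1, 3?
3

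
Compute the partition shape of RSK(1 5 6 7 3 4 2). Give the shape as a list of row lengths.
[4, 2, 1]

Row-insert each entry into an empty tableau.

After inserting 1: P = [[1]].
After inserting 5: P = [[1, 5]].
After inserting 6: P = [[1, 5, 6]].
After inserting 7: P = [[1, 5, 6, 7]].
After inserting 3: P = [[1, 3, 6, 7], [5]].
After inserting 4: P = [[1, 3, 4, 7], [5, 6]].
After inserting 2: P = [[1, 2, 4, 7], [3, 6], [5]].

The final insertion tableau P = [[1, 2, 4, 7], [3, 6], [5]] has shape [4, 2, 1].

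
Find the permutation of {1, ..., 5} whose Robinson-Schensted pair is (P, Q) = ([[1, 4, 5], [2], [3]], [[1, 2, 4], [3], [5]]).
3 4 2 5 1

Reverse the RSK construction: for i from n down to 1, find the cell of Q containing i, remove the entry at that cell from P, and reverse-bump it up through P; the value ejected from row 1 is w(i).

Step i=5: Q has 5 at row 3, column 1; remove 3 from row 3 of P and reverse-bump: 3 enters row 2 and ejects 2; 2 enters row 1 and ejects 1. So w(5) = 1. P is now [[2, 4, 5], [3]].
Step i=4: Q has 4 at row 1, column 3; remove that cell from P, ejecting 5. So w(4) = 5. P is now [[2, 4], [3]].
Step i=3: Q has 3 at row 2, column 1; remove 3 from row 2 of P and reverse-bump: 3 enters row 1 and ejects 2. So w(3) = 2. P is now [[3, 4]].
Step i=2: Q has 2 at row 1, column 2; remove that cell from P, ejecting 4. So w(2) = 4. P is now [[3]].
Step i=1: Q has 1 at row 1, column 1; remove that cell from P, ejecting 3. So w(1) = 3. P is now [].

So w = 3 4 2 5 1.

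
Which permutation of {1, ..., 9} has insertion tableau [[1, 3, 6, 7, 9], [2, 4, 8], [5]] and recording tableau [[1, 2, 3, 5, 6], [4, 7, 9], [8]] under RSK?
Reverse the RSK construction: for i from n down to 1, find the cell of Q containing i, remove the entry at that cell from P, and reverse-bump it up through P; the value ejected from row 1 is w(i).

Step i=9: Q has 9 at row 2, column 3; remove 8 from row 2 of P and reverse-bump: 8 enters row 1 and ejects 7. So w(9) = 7. P is now [[1, 3, 6, 8, 9], [2, 4], [5]].
Step i=8: Q has 8 at row 3, column 1; remove 5 from row 3 of P and reverse-bump: 5 enters row 2 and ejects 4; 4 enters row 1 and ejects 3. So w(8) = 3. P is now [[1, 4, 6, 8, 9], [2, 5]].
Step i=7: Q has 7 at row 2, column 2; remove 5 from row 2 of P and reverse-bump: 5 enters row 1 and ejects 4. So w(7) = 4. P is now [[1, 5, 6, 8, 9], [2]].
Step i=6: Q has 6 at row 1, column 5; remove that cell from P, ejecting 9. So w(6) = 9. P is now [[1, 5, 6, 8], [2]].
Step i=5: Q has 5 at row 1, column 4; remove that cell from P, ejecting 8. So w(5) = 8. P is now [[1, 5, 6], [2]].
Step i=4: Q has 4 at row 2, column 1; remove 2 from row 2 of P and reverse-bump: 2 enters row 1 and ejects 1. So w(4) = 1. P is now [[2, 5, 6]].
Step i=3: Q has 3 at row 1, column 3; remove that cell from P, ejecting 6. So w(3) = 6. P is now [[2, 5]].
Step i=2: Q has 2 at row 1, column 2; remove that cell from P, ejecting 5. So w(2) = 5. P is now [[2]].
Step i=1: Q has 1 at row 1, column 1; remove that cell from P, ejecting 2. So w(1) = 2. P is now [].

So w = 2 5 6 1 8 9 4 3 7.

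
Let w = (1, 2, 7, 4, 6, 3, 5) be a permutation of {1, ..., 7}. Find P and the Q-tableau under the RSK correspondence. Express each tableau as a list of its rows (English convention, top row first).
P = [[1, 2, 3, 5], [4, 6], [7]], Q = [[1, 2, 3, 5], [4, 7], [6]]

Insert each entry of the permutation into P by Schensted row insertion, recording in Q the position of each new cell.

Insert 1: appended to row 1. P = [[1]], Q = [[1]].
Insert 2: appended to row 1. P = [[1, 2]], Q = [[1, 2]].
Insert 7: appended to row 1. P = [[1, 2, 7]], Q = [[1, 2, 3]].
Insert 4: 4 bumps 7 from row 1; 7 starts row 2. P = [[1, 2, 4], [7]], Q = [[1, 2, 3], [4]].
Insert 6: appended to row 1. P = [[1, 2, 4, 6], [7]], Q = [[1, 2, 3, 5], [4]].
Insert 3: 3 bumps 4 from row 1; 4 bumps 7 from row 2; 7 starts row 3. P = [[1, 2, 3, 6], [4], [7]], Q = [[1, 2, 3, 5], [4], [6]].
Insert 5: 5 bumps 6 from row 1; 6 appends to row 2. P = [[1, 2, 3, 5], [4, 6], [7]], Q = [[1, 2, 3, 5], [4, 7], [6]].

So P = [[1, 2, 3, 5], [4, 6], [7]], Q = [[1, 2, 3, 5], [4, 7], [6]].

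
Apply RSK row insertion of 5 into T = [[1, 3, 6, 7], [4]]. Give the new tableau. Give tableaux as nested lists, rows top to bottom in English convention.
In row 1, 5 replaces 6 (the leftmost entry greater than 5); 6 is bumped to row 2. 6 is appended to row 2. The new tableau is [[1, 3, 5, 7], [4, 6]].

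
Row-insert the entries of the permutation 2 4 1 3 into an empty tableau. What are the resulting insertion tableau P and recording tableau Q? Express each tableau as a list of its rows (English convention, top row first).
P = [[1, 3], [2, 4]], Q = [[1, 2], [3, 4]]

Insert each entry of the permutation into P by Schensted row insertion, recording in Q the position of each new cell.

Insert 2: appended to row 1. P = [[2]].
Insert 4: appended to row 1. P = [[2, 4]].
Insert 1: 1 bumps 2 from row 1; 2 starts row 2. P = [[1, 4], [2]].
Insert 3: 3 bumps 4 from row 1; 4 appends to row 2. P = [[1, 3], [2, 4]].

So P = [[1, 3], [2, 4]], Q = [[1, 2], [3, 4]].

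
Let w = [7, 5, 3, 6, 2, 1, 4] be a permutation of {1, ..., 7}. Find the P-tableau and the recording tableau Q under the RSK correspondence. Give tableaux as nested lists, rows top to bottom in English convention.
Insert each entry of the permutation into P by Schensted row insertion, recording in Q the position of each new cell.

After inserting 7: P = [[7]].
After inserting 5: P = [[5], [7]].
After inserting 3: P = [[3], [5], [7]].
After inserting 6: P = [[3, 6], [5], [7]].
After inserting 2: P = [[2, 6], [3], [5], [7]].
After inserting 1: P = [[1, 6], [2], [3], [5], [7]].
After inserting 4: P = [[1, 4], [2, 6], [3], [5], [7]].

So P = [[1, 4], [2, 6], [3], [5], [7]], Q = [[1, 4], [2, 7], [3], [5], [6]].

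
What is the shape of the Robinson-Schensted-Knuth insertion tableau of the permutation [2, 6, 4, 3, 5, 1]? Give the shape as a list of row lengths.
Row-insert each entry into an empty tableau.

After inserting 2: P = [[2]].
After inserting 6: P = [[2, 6]].
After inserting 4: P = [[2, 4], [6]].
After inserting 3: P = [[2, 3], [4], [6]].
After inserting 5: P = [[2, 3, 5], [4], [6]].
After inserting 1: P = [[1, 3, 5], [2], [4], [6]].

The final insertion tableau P = [[1, 3, 5], [2], [4], [6]] has shape [3, 1, 1, 1].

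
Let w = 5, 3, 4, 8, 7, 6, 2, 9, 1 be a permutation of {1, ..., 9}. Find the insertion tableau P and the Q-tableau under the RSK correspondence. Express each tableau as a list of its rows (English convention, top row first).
P = [[1, 4, 6, 9], [2, 7], [3], [5], [8]], Q = [[1, 3, 4, 8], [2, 5], [6], [7], [9]]

Insert each entry of the permutation into P by Schensted row insertion, recording in Q the position of each new cell.

Insert 5: appended to row 1. P = [[5]], Q = [[1]].
Insert 3: 3 bumps 5 from row 1; 5 starts row 2. P = [[3], [5]], Q = [[1], [2]].
Insert 4: appended to row 1. P = [[3, 4], [5]], Q = [[1, 3], [2]].
Insert 8: appended to row 1. P = [[3, 4, 8], [5]], Q = [[1, 3, 4], [2]].
Insert 7: 7 bumps 8 from row 1; 8 appends to row 2. P = [[3, 4, 7], [5, 8]], Q = [[1, 3, 4], [2, 5]].
Insert 6: 6 bumps 7 from row 1; 7 bumps 8 from row 2; 8 starts row 3. P = [[3, 4, 6], [5, 7], [8]], Q = [[1, 3, 4], [2, 5], [6]].
Insert 2: 2 bumps 3 from row 1; 3 bumps 5 from row 2; 5 bumps 8 from row 3; 8 starts row 4. P = [[2, 4, 6], [3, 7], [5], [8]], Q = [[1, 3, 4], [2, 5], [6], [7]].
Insert 9: appended to row 1. P = [[2, 4, 6, 9], [3, 7], [5], [8]], Q = [[1, 3, 4, 8], [2, 5], [6], [7]].
Insert 1: 1 bumps 2 from row 1; 2 bumps 3 from row 2; 3 bumps 5 from row 3; 5 bumps 8 from row 4; 8 starts row 5. P = [[1, 4, 6, 9], [2, 7], [3], [5], [8]], Q = [[1, 3, 4, 8], [2, 5], [6], [7], [9]].

So P = [[1, 4, 6, 9], [2, 7], [3], [5], [8]], Q = [[1, 3, 4, 8], [2, 5], [6], [7], [9]].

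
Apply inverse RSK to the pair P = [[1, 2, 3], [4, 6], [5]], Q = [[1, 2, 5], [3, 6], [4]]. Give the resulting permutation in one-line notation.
1 5 4 2 6 3

Reverse the RSK construction: for i from n down to 1, find the cell of Q containing i, remove the entry at that cell from P, and reverse-bump it up through P; the value ejected from row 1 is w(i).

Step i=6: Q has 6 at row 2, column 2; remove 6 from row 2 of P and reverse-bump: 6 enters row 1 and ejects 3. So w(6) = 3. P is now [[1, 2, 6], [4], [5]].
Step i=5: Q has 5 at row 1, column 3; remove that cell from P, ejecting 6. So w(5) = 6. P is now [[1, 2], [4], [5]].
Step i=4: Q has 4 at row 3, column 1; remove 5 from row 3 of P and reverse-bump: 5 enters row 2 and ejects 4; 4 enters row 1 and ejects 2. So w(4) = 2. P is now [[1, 4], [5]].
Step i=3: Q has 3 at row 2, column 1; remove 5 from row 2 of P and reverse-bump: 5 enters row 1 and ejects 4. So w(3) = 4. P is now [[1, 5]].
Step i=2: Q has 2 at row 1, column 2; remove that cell from P, ejecting 5. So w(2) = 5. P is now [[1]].
Step i=1: Q has 1 at row 1, column 1; remove that cell from P, ejecting 1. So w(1) = 1. P is now [].

So w = 1 5 4 2 6 3.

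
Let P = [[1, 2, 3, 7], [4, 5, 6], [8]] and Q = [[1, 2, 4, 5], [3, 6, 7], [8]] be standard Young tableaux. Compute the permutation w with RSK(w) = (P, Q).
Reverse the RSK construction: for i from n down to 1, find the cell of Q containing i, remove the entry at that cell from P, and reverse-bump it up through P; the value ejected from row 1 is w(i).

Step i=8: Q has 8 at row 3, column 1; remove 8 from row 3 of P and reverse-bump: 8 enters row 2 and ejects 6; 6 enters row 1 and ejects 3. So w(8) = 3. P is now [[1, 2, 6, 7], [4, 5, 8]].
Step i=7: Q has 7 at row 2, column 3; remove 8 from row 2 of P and reverse-bump: 8 enters row 1 and ejects 7. So w(7) = 7. P is now [[1, 2, 6, 8], [4, 5]].
Step i=6: Q has 6 at row 2, column 2; remove 5 from row 2 of P and reverse-bump: 5 enters row 1 and ejects 2. So w(6) = 2. P is now [[1, 5, 6, 8], [4]].
Step i=5: Q has 5 at row 1, column 4; remove that cell from P, ejecting 8. So w(5) = 8. P is now [[1, 5, 6], [4]].
Step i=4: Q has 4 at row 1, column 3; remove that cell from P, ejecting 6. So w(4) = 6. P is now [[1, 5], [4]].
Step i=3: Q has 3 at row 2, column 1; remove 4 from row 2 of P and reverse-bump: 4 enters row 1 and ejects 1. So w(3) = 1. P is now [[4, 5]].
Step i=2: Q has 2 at row 1, column 2; remove that cell from P, ejecting 5. So w(2) = 5. P is now [[4]].
Step i=1: Q has 1 at row 1, column 1; remove that cell from P, ejecting 4. So w(1) = 4. P is now [].

So w = 4 5 1 6 8 2 7 3.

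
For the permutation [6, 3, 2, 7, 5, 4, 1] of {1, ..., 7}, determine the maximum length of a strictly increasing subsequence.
2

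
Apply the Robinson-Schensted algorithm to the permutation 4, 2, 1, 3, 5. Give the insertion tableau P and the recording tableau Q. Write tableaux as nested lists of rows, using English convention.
Insert each entry of the permutation into P by Schensted row insertion, recording in Q the position of each new cell.

After inserting 4: P = [[4]].
After inserting 2: P = [[2], [4]].
After inserting 1: P = [[1], [2], [4]].
After inserting 3: P = [[1, 3], [2], [4]].
After inserting 5: P = [[1, 3, 5], [2], [4]].

So P = [[1, 3, 5], [2], [4]], Q = [[1, 4, 5], [2], [3]].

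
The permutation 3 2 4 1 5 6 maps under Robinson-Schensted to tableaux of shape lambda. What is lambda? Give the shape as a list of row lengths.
RSK row insertion gives P = [[1, 4, 5, 6], [2], [3]], which has shape [4, 1, 1].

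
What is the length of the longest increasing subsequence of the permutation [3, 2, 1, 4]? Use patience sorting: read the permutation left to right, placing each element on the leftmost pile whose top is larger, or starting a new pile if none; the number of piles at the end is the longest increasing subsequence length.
3: new pile. tops = [3]
2: onto pile 1 (replacing 3). tops = [2]
1: onto pile 1 (replacing 2). tops = [1]
4: new pile. tops = [1, 4]

2 piles, so the longest increasing subsequence has length 2.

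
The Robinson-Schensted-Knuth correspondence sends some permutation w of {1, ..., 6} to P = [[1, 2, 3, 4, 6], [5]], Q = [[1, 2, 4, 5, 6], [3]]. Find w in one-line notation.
1 5 2 3 4 6

Reverse the RSK construction: for i from n down to 1, find the cell of Q containing i, remove the entry at that cell from P, and reverse-bump it up through P; the value ejected from row 1 is w(i).

Step i=6: Q has 6 at row 1, column 5; remove that cell from P, ejecting 6. So w(6) = 6. P is now [[1, 2, 3, 4], [5]].
Step i=5: Q has 5 at row 1, column 4; remove that cell from P, ejecting 4. So w(5) = 4. P is now [[1, 2, 3], [5]].
Step i=4: Q has 4 at row 1, column 3; remove that cell from P, ejecting 3. So w(4) = 3. P is now [[1, 2], [5]].
Step i=3: Q has 3 at row 2, column 1; remove 5 from row 2 of P and reverse-bump: 5 enters row 1 and ejects 2. So w(3) = 2. P is now [[1, 5]].
Step i=2: Q has 2 at row 1, column 2; remove that cell from P, ejecting 5. So w(2) = 5. P is now [[1]].
Step i=1: Q has 1 at row 1, column 1; remove that cell from P, ejecting 1. So w(1) = 1. P is now [].

So w = 1 5 2 3 4 6.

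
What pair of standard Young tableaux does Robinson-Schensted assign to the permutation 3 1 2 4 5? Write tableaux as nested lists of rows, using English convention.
Insert each entry of the permutation into P by Schensted row insertion, recording in Q the position of each new cell.

Insert 3: appended to row 1. P = [[3]].
Insert 1: 1 bumps 3 from row 1; 3 starts row 2. P = [[1], [3]].
Insert 2: appended to row 1. P = [[1, 2], [3]].
Insert 4: appended to row 1. P = [[1, 2, 4], [3]].
Insert 5: appended to row 1. P = [[1, 2, 4, 5], [3]].

So P = [[1, 2, 4, 5], [3]], Q = [[1, 3, 4, 5], [2]].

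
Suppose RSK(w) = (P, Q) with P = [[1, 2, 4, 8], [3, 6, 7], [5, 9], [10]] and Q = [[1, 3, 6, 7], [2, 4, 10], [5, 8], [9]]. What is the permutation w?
Reverse the RSK construction: for i from n down to 1, find the cell of Q containing i, remove the entry at that cell from P, and reverse-bump it up through P; the value ejected from row 1 is w(i).

Step i=10: Q has 10 at row 2, column 3; remove 7 from row 2 of P and reverse-bump: 7 enters row 1 and ejects 4. So w(10) = 4. P is now [[1, 2, 7, 8], [3, 6], [5, 9], [10]].
Step i=9: Q has 9 at row 4, column 1; remove 10 from row 4 of P and reverse-bump: 10 enters row 3 and ejects 9; 9 enters row 2 and ejects 6; 6 enters row 1 and ejects 2. So w(9) = 2. P is now [[1, 6, 7, 8], [3, 9], [5, 10]].
Step i=8: Q has 8 at row 3, column 2; remove 10 from row 3 of P and reverse-bump: 10 enters row 2 and ejects 9; 9 enters row 1 and ejects 8. So w(8) = 8. P is now [[1, 6, 7, 9], [3, 10], [5]].
Step i=7: Q has 7 at row 1, column 4; remove that cell from P, ejecting 9. So w(7) = 9. P is now [[1, 6, 7], [3, 10], [5]].
Step i=6: Q has 6 at row 1, column 3; remove that cell from P, ejecting 7. So w(6) = 7. P is now [[1, 6], [3, 10], [5]].
Step i=5: Q has 5 at row 3, column 1; remove 5 from row 3 of P and reverse-bump: 5 enters row 2 and ejects 3; 3 enters row 1 and ejects 1. So w(5) = 1. P is now [[3, 6], [5, 10]].
Step i=4: Q has 4 at row 2, column 2; remove 10 from row 2 of P and reverse-bump: 10 enters row 1 and ejects 6. So w(4) = 6. P is now [[3, 10], [5]].
Step i=3: Q has 3 at row 1, column 2; remove that cell from P, ejecting 10. So w(3) = 10. P is now [[3], [5]].
Step i=2: Q has 2 at row 2, column 1; remove 5 from row 2 of P and reverse-bump: 5 enters row 1 and ejects 3. So w(2) = 3. P is now [[5]].
Step i=1: Q has 1 at row 1, column 1; remove that cell from P, ejecting 5. So w(1) = 5. P is now [].

So w = 5 3 10 6 1 7 9 8 2 4.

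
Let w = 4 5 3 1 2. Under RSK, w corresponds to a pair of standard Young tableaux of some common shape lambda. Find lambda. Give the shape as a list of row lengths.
Row-insert each entry into an empty tableau.

After inserting 4: P = [[4]].
After inserting 5: P = [[4, 5]].
After inserting 3: P = [[3, 5], [4]].
After inserting 1: P = [[1, 5], [3], [4]].
After inserting 2: P = [[1, 2], [3, 5], [4]].

The final insertion tableau P = [[1, 2], [3, 5], [4]] has shape [2, 2, 1].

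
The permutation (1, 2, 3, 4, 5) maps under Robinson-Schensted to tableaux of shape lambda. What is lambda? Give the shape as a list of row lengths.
Row-insert each entry into an empty tableau.

After inserting 1: P = [[1]].
After inserting 2: P = [[1, 2]].
After inserting 3: P = [[1, 2, 3]].
After inserting 4: P = [[1, 2, 3, 4]].
After inserting 5: P = [[1, 2, 3, 4, 5]].

The final insertion tableau P = [[1, 2, 3, 4, 5]] has shape [5].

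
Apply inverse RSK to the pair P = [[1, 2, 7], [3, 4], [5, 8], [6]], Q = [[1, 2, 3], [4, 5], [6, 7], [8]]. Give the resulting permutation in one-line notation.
Reverse RSK: for i = n, n-1, ..., 1, locate i in Q, remove the corresponding corner cell from P, and reverse-bump its entry up through P; the value ejected from row 1 is w(i).

So w = 3 6 8 5 7 1 4 2.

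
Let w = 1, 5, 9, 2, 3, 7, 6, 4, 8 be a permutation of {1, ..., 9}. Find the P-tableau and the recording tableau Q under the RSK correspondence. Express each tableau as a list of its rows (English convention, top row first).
P = [[1, 2, 3, 4, 8], [5, 6], [7], [9]], Q = [[1, 2, 3, 6, 9], [4, 5], [7], [8]]

Insert each entry of the permutation into P by Schensted row insertion, recording in Q the position of each new cell.

Insert 1: appended to row 1. P = [[1]].
Insert 5: appended to row 1. P = [[1, 5]].
Insert 9: appended to row 1. P = [[1, 5, 9]].
Insert 2: 2 bumps 5 from row 1; 5 starts row 2. P = [[1, 2, 9], [5]].
Insert 3: 3 bumps 9 from row 1; 9 appends to row 2. P = [[1, 2, 3], [5, 9]].
Insert 7: appended to row 1. P = [[1, 2, 3, 7], [5, 9]].
Insert 6: 6 bumps 7 from row 1; 7 bumps 9 from row 2; 9 starts row 3. P = [[1, 2, 3, 6], [5, 7], [9]].
Insert 4: 4 bumps 6 from row 1; 6 bumps 7 from row 2; 7 bumps 9 from row 3; 9 starts row 4. P = [[1, 2, 3, 4], [5, 6], [7], [9]].
Insert 8: appended to row 1. P = [[1, 2, 3, 4, 8], [5, 6], [7], [9]].

So P = [[1, 2, 3, 4, 8], [5, 6], [7], [9]], Q = [[1, 2, 3, 6, 9], [4, 5], [7], [8]].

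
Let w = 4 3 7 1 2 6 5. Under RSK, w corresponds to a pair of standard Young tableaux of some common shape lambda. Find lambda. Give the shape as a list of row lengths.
Row-insert each entry into an empty tableau.

After inserting 4: P = [[4]].
After inserting 3: P = [[3], [4]].
After inserting 7: P = [[3, 7], [4]].
After inserting 1: P = [[1, 7], [3], [4]].
After inserting 2: P = [[1, 2], [3, 7], [4]].
After inserting 6: P = [[1, 2, 6], [3, 7], [4]].
After inserting 5: P = [[1, 2, 5], [3, 6], [4, 7]].

The final insertion tableau P = [[1, 2, 5], [3, 6], [4, 7]] has shape [3, 2, 2].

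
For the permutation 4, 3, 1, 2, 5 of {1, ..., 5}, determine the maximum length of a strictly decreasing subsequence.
3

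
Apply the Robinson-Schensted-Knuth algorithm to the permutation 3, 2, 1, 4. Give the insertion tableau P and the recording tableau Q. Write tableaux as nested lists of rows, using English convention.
Insert each entry of the permutation into P by Schensted row insertion, recording in Q the position of each new cell.

Insert 3: appended to row 1. P = [[3]].
Insert 2: 2 bumps 3 from row 1; 3 starts row 2. P = [[2], [3]].
Insert 1: 1 bumps 2 from row 1; 2 bumps 3 from row 2; 3 starts row 3. P = [[1], [2], [3]].
Insert 4: appended to row 1. P = [[1, 4], [2], [3]].

So P = [[1, 4], [2], [3]], Q = [[1, 4], [2], [3]].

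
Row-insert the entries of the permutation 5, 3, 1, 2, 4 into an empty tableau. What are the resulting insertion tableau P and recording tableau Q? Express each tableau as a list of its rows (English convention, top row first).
Insert each entry of the permutation into P by Schensted row insertion, recording in Q the position of each new cell.

Insert 5: appended to row 1. P = [[5]].
Insert 3: 3 bumps 5 from row 1; 5 starts row 2. P = [[3], [5]].
Insert 1: 1 bumps 3 from row 1; 3 bumps 5 from row 2; 5 starts row 3. P = [[1], [3], [5]].
Insert 2: appended to row 1. P = [[1, 2], [3], [5]].
Insert 4: appended to row 1. P = [[1, 2, 4], [3], [5]].

So P = [[1, 2, 4], [3], [5]], Q = [[1, 4, 5], [2], [3]].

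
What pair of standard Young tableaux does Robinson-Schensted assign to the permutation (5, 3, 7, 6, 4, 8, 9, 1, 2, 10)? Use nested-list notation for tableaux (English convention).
P = [[1, 2, 8, 9, 10], [3, 4], [5, 6], [7]], Q = [[1, 3, 6, 7, 10], [2, 4], [5, 9], [8]]

Insert each entry of the permutation into P by Schensted row insertion, recording in Q the position of each new cell.

Insert 5: appended to row 1. P = [[5]], Q = [[1]].
Insert 3: 3 bumps 5 from row 1; 5 starts row 2. P = [[3], [5]], Q = [[1], [2]].
Insert 7: appended to row 1. P = [[3, 7], [5]], Q = [[1, 3], [2]].
Insert 6: 6 bumps 7 from row 1; 7 appends to row 2. P = [[3, 6], [5, 7]], Q = [[1, 3], [2, 4]].
Insert 4: 4 bumps 6 from row 1; 6 bumps 7 from row 2; 7 starts row 3. P = [[3, 4], [5, 6], [7]], Q = [[1, 3], [2, 4], [5]].
Insert 8: appended to row 1. P = [[3, 4, 8], [5, 6], [7]], Q = [[1, 3, 6], [2, 4], [5]].
Insert 9: appended to row 1. P = [[3, 4, 8, 9], [5, 6], [7]], Q = [[1, 3, 6, 7], [2, 4], [5]].
Insert 1: 1 bumps 3 from row 1; 3 bumps 5 from row 2; 5 bumps 7 from row 3; 7 starts row 4. P = [[1, 4, 8, 9], [3, 6], [5], [7]], Q = [[1, 3, 6, 7], [2, 4], [5], [8]].
Insert 2: 2 bumps 4 from row 1; 4 bumps 6 from row 2; 6 appends to row 3. P = [[1, 2, 8, 9], [3, 4], [5, 6], [7]], Q = [[1, 3, 6, 7], [2, 4], [5, 9], [8]].
Insert 10: appended to row 1. P = [[1, 2, 8, 9, 10], [3, 4], [5, 6], [7]], Q = [[1, 3, 6, 7, 10], [2, 4], [5, 9], [8]].

So P = [[1, 2, 8, 9, 10], [3, 4], [5, 6], [7]], Q = [[1, 3, 6, 7, 10], [2, 4], [5, 9], [8]].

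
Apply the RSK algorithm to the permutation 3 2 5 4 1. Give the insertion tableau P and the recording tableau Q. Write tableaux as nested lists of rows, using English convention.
Insert each entry of the permutation into P by Schensted row insertion, recording in Q the position of each new cell.

Insert 3: appended to row 1. P = [[3]].
Insert 2: 2 bumps 3 from row 1; 3 starts row 2. P = [[2], [3]].
Insert 5: appended to row 1. P = [[2, 5], [3]].
Insert 4: 4 bumps 5 from row 1; 5 appends to row 2. P = [[2, 4], [3, 5]].
Insert 1: 1 bumps 2 from row 1; 2 bumps 3 from row 2; 3 starts row 3. P = [[1, 4], [2, 5], [3]].

So P = [[1, 4], [2, 5], [3]], Q = [[1, 3], [2, 4], [5]].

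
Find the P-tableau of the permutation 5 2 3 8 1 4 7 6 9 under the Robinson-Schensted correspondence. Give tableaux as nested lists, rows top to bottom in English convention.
P = [[1, 3, 4, 6, 9], [2, 7], [5, 8]]

Insert 5: appended to row 1. P = [[5]].
Insert 2: 2 bumps 5 from row 1; 5 starts row 2. P = [[2], [5]].
Insert 3: appended to row 1. P = [[2, 3], [5]].
Insert 8: appended to row 1. P = [[2, 3, 8], [5]].
Insert 1: 1 bumps 2 from row 1; 2 bumps 5 from row 2; 5 starts row 3. P = [[1, 3, 8], [2], [5]].
Insert 4: 4 bumps 8 from row 1; 8 appends to row 2. P = [[1, 3, 4], [2, 8], [5]].
Insert 7: appended to row 1. P = [[1, 3, 4, 7], [2, 8], [5]].
Insert 6: 6 bumps 7 from row 1; 7 bumps 8 from row 2; 8 appends to row 3. P = [[1, 3, 4, 6], [2, 7], [5, 8]].
Insert 9: appended to row 1. P = [[1, 3, 4, 6, 9], [2, 7], [5, 8]].

So P = [[1, 3, 4, 6, 9], [2, 7], [5, 8]].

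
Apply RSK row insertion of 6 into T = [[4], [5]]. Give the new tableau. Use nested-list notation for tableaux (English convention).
6 is larger than every entry of row 1, so it is appended to row 1. The new tableau is [[4, 6], [5]].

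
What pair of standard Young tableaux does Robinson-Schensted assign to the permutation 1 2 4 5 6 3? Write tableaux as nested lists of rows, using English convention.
P = [[1, 2, 3, 5, 6], [4]], Q = [[1, 2, 3, 4, 5], [6]]

Insert each entry of the permutation into P by Schensted row insertion, recording in Q the position of each new cell.

Insert 1: appended to row 1. P = [[1]].
Insert 2: appended to row 1. P = [[1, 2]].
Insert 4: appended to row 1. P = [[1, 2, 4]].
Insert 5: appended to row 1. P = [[1, 2, 4, 5]].
Insert 6: appended to row 1. P = [[1, 2, 4, 5, 6]].
Insert 3: 3 bumps 4 from row 1; 4 starts row 2. P = [[1, 2, 3, 5, 6], [4]].

So P = [[1, 2, 3, 5, 6], [4]], Q = [[1, 2, 3, 4, 5], [6]].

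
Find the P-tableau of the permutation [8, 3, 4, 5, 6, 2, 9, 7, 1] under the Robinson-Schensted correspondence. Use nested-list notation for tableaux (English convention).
P = [[1, 4, 5, 6, 7], [2, 9], [3], [8]]

After inserting 8: P = [[8]].
After inserting 3: P = [[3], [8]].
After inserting 4: P = [[3, 4], [8]].
After inserting 5: P = [[3, 4, 5], [8]].
After inserting 6: P = [[3, 4, 5, 6], [8]].
After inserting 2: P = [[2, 4, 5, 6], [3], [8]].
After inserting 9: P = [[2, 4, 5, 6, 9], [3], [8]].
After inserting 7: P = [[2, 4, 5, 6, 7], [3, 9], [8]].
After inserting 1: P = [[1, 4, 5, 6, 7], [2, 9], [3], [8]].

So P = [[1, 4, 5, 6, 7], [2, 9], [3], [8]].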